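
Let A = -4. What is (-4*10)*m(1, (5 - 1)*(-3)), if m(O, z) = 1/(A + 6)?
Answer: -20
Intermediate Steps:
m(O, z) = ½ (m(O, z) = 1/(-4 + 6) = 1/2 = ½)
(-4*10)*m(1, (5 - 1)*(-3)) = -4*10*(½) = -40*½ = -20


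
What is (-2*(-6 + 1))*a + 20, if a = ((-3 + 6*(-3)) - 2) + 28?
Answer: 70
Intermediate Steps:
a = 5 (a = ((-3 - 18) - 2) + 28 = (-21 - 2) + 28 = -23 + 28 = 5)
(-2*(-6 + 1))*a + 20 = -2*(-6 + 1)*5 + 20 = -2*(-5)*5 + 20 = 10*5 + 20 = 50 + 20 = 70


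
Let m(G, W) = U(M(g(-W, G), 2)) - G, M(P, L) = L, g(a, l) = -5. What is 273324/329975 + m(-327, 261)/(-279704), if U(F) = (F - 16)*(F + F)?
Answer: 76360392871/92295327400 ≈ 0.82735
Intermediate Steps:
U(F) = 2*F*(-16 + F) (U(F) = (-16 + F)*(2*F) = 2*F*(-16 + F))
m(G, W) = -56 - G (m(G, W) = 2*2*(-16 + 2) - G = 2*2*(-14) - G = -56 - G)
273324/329975 + m(-327, 261)/(-279704) = 273324/329975 + (-56 - 1*(-327))/(-279704) = 273324*(1/329975) + (-56 + 327)*(-1/279704) = 273324/329975 + 271*(-1/279704) = 273324/329975 - 271/279704 = 76360392871/92295327400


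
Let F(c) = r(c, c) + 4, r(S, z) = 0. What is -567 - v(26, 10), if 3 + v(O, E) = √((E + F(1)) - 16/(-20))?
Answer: -564 - √370/5 ≈ -567.85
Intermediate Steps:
F(c) = 4 (F(c) = 0 + 4 = 4)
v(O, E) = -3 + √(24/5 + E) (v(O, E) = -3 + √((E + 4) - 16/(-20)) = -3 + √((4 + E) - 16*(-1/20)) = -3 + √((4 + E) + ⅘) = -3 + √(24/5 + E))
-567 - v(26, 10) = -567 - (-3 + √(120 + 25*10)/5) = -567 - (-3 + √(120 + 250)/5) = -567 - (-3 + √370/5) = -567 + (3 - √370/5) = -564 - √370/5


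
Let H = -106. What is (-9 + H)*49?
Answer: -5635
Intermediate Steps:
(-9 + H)*49 = (-9 - 106)*49 = -115*49 = -5635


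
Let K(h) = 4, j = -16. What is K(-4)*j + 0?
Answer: -64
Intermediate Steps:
K(-4)*j + 0 = 4*(-16) + 0 = -64 + 0 = -64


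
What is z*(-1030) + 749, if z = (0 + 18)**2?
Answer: -332971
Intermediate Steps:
z = 324 (z = 18**2 = 324)
z*(-1030) + 749 = 324*(-1030) + 749 = -333720 + 749 = -332971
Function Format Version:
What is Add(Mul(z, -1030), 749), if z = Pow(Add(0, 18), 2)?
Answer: -332971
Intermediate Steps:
z = 324 (z = Pow(18, 2) = 324)
Add(Mul(z, -1030), 749) = Add(Mul(324, -1030), 749) = Add(-333720, 749) = -332971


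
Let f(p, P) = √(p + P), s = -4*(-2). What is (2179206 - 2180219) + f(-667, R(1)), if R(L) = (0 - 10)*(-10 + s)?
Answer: -1013 + I*√647 ≈ -1013.0 + 25.436*I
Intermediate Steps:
s = 8
R(L) = 20 (R(L) = (0 - 10)*(-10 + 8) = -10*(-2) = 20)
f(p, P) = √(P + p)
(2179206 - 2180219) + f(-667, R(1)) = (2179206 - 2180219) + √(20 - 667) = -1013 + √(-647) = -1013 + I*√647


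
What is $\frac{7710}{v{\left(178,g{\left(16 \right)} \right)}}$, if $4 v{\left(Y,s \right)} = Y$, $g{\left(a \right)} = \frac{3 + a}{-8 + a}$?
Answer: $\frac{15420}{89} \approx 173.26$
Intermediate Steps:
$g{\left(a \right)} = \frac{3 + a}{-8 + a}$
$v{\left(Y,s \right)} = \frac{Y}{4}$
$\frac{7710}{v{\left(178,g{\left(16 \right)} \right)}} = \frac{7710}{\frac{1}{4} \cdot 178} = \frac{7710}{\frac{89}{2}} = 7710 \cdot \frac{2}{89} = \frac{15420}{89}$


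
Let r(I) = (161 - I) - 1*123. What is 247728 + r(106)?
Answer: 247660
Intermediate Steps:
r(I) = 38 - I (r(I) = (161 - I) - 123 = 38 - I)
247728 + r(106) = 247728 + (38 - 1*106) = 247728 + (38 - 106) = 247728 - 68 = 247660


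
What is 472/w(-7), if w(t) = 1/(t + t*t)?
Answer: 19824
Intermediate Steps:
w(t) = 1/(t + t²)
472/w(-7) = 472/((1/((-7)*(1 - 7)))) = 472/((-⅐/(-6))) = 472/((-⅐*(-⅙))) = 472/(1/42) = 472*42 = 19824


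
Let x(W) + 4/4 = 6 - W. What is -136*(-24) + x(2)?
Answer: 3267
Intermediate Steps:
x(W) = 5 - W (x(W) = -1 + (6 - W) = 5 - W)
-136*(-24) + x(2) = -136*(-24) + (5 - 1*2) = 3264 + (5 - 2) = 3264 + 3 = 3267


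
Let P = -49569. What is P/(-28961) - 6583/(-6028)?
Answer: 489452195/174576908 ≈ 2.8036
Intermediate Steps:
P/(-28961) - 6583/(-6028) = -49569/(-28961) - 6583/(-6028) = -49569*(-1/28961) - 6583*(-1/6028) = 49569/28961 + 6583/6028 = 489452195/174576908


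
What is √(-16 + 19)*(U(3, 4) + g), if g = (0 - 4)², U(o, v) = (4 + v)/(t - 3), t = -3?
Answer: 44*√3/3 ≈ 25.403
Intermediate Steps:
U(o, v) = -⅔ - v/6 (U(o, v) = (4 + v)/(-3 - 3) = (4 + v)/(-6) = (4 + v)*(-⅙) = -⅔ - v/6)
g = 16 (g = (-4)² = 16)
√(-16 + 19)*(U(3, 4) + g) = √(-16 + 19)*((-⅔ - ⅙*4) + 16) = √3*((-⅔ - ⅔) + 16) = √3*(-4/3 + 16) = √3*(44/3) = 44*√3/3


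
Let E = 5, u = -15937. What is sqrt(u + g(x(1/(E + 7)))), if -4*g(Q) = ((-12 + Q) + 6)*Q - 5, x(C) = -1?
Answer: 25*I*sqrt(102)/2 ≈ 126.24*I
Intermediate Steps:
g(Q) = 5/4 - Q*(-6 + Q)/4 (g(Q) = -(((-12 + Q) + 6)*Q - 5)/4 = -((-6 + Q)*Q - 5)/4 = -(Q*(-6 + Q) - 5)/4 = -(-5 + Q*(-6 + Q))/4 = 5/4 - Q*(-6 + Q)/4)
sqrt(u + g(x(1/(E + 7)))) = sqrt(-15937 + (5/4 - 1/4*(-1)**2 + (3/2)*(-1))) = sqrt(-15937 + (5/4 - 1/4*1 - 3/2)) = sqrt(-15937 + (5/4 - 1/4 - 3/2)) = sqrt(-15937 - 1/2) = sqrt(-31875/2) = 25*I*sqrt(102)/2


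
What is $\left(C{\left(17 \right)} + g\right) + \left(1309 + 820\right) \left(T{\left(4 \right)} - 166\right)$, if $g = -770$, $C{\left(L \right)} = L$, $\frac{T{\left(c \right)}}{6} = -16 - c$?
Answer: $-609647$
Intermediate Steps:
$T{\left(c \right)} = -96 - 6 c$ ($T{\left(c \right)} = 6 \left(-16 - c\right) = -96 - 6 c$)
$\left(C{\left(17 \right)} + g\right) + \left(1309 + 820\right) \left(T{\left(4 \right)} - 166\right) = \left(17 - 770\right) + \left(1309 + 820\right) \left(\left(-96 - 24\right) - 166\right) = -753 + 2129 \left(\left(-96 - 24\right) - 166\right) = -753 + 2129 \left(-120 - 166\right) = -753 + 2129 \left(-286\right) = -753 - 608894 = -609647$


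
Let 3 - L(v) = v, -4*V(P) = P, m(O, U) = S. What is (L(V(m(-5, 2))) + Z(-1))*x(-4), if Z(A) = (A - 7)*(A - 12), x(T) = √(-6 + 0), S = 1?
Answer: 429*I*√6/4 ≈ 262.71*I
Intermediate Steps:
m(O, U) = 1
V(P) = -P/4
L(v) = 3 - v
x(T) = I*√6 (x(T) = √(-6) = I*√6)
Z(A) = (-12 + A)*(-7 + A) (Z(A) = (-7 + A)*(-12 + A) = (-12 + A)*(-7 + A))
(L(V(m(-5, 2))) + Z(-1))*x(-4) = ((3 - (-1)/4) + (84 + (-1)² - 19*(-1)))*(I*√6) = ((3 - 1*(-¼)) + (84 + 1 + 19))*(I*√6) = ((3 + ¼) + 104)*(I*√6) = (13/4 + 104)*(I*√6) = 429*(I*√6)/4 = 429*I*√6/4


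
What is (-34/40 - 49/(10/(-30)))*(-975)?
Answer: -569985/4 ≈ -1.4250e+5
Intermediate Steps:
(-34/40 - 49/(10/(-30)))*(-975) = (-34*1/40 - 49/(10*(-1/30)))*(-975) = (-17/20 - 49/(-⅓))*(-975) = (-17/20 - 49*(-3))*(-975) = (-17/20 + 147)*(-975) = (2923/20)*(-975) = -569985/4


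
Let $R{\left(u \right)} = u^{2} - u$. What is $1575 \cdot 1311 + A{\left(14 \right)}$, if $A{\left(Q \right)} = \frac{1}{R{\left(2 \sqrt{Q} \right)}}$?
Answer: $\frac{113565376}{55} + \frac{\sqrt{14}}{1540} \approx 2.0648 \cdot 10^{6}$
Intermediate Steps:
$A{\left(Q \right)} = \frac{1}{2 \sqrt{Q} \left(-1 + 2 \sqrt{Q}\right)}$
$1575 \cdot 1311 + A{\left(14 \right)} = 1575 \cdot 1311 + \frac{1}{2 \left(- \sqrt{14} + 2 \cdot 14\right)} = 2064825 + \frac{1}{2 \left(- \sqrt{14} + 28\right)} = 2064825 + \frac{1}{2 \left(28 - \sqrt{14}\right)}$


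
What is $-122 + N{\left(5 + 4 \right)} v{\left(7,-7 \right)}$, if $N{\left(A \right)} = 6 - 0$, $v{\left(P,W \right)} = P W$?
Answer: $-416$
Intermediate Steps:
$N{\left(A \right)} = 6$ ($N{\left(A \right)} = 6 + 0 = 6$)
$-122 + N{\left(5 + 4 \right)} v{\left(7,-7 \right)} = -122 + 6 \cdot 7 \left(-7\right) = -122 + 6 \left(-49\right) = -122 - 294 = -416$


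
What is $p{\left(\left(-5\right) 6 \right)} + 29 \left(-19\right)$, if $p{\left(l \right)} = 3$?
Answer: $-548$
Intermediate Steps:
$p{\left(\left(-5\right) 6 \right)} + 29 \left(-19\right) = 3 + 29 \left(-19\right) = 3 - 551 = -548$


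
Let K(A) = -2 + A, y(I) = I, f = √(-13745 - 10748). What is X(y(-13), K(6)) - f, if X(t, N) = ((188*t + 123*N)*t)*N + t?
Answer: 101491 - I*√24493 ≈ 1.0149e+5 - 156.5*I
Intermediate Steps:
f = I*√24493 (f = √(-24493) = I*√24493 ≈ 156.5*I)
X(t, N) = t + N*t*(123*N + 188*t) (X(t, N) = ((123*N + 188*t)*t)*N + t = (t*(123*N + 188*t))*N + t = N*t*(123*N + 188*t) + t = t + N*t*(123*N + 188*t))
X(y(-13), K(6)) - f = -13*(1 + 123*(-2 + 6)² + 188*(-2 + 6)*(-13)) - I*√24493 = -13*(1 + 123*4² + 188*4*(-13)) - I*√24493 = -13*(1 + 123*16 - 9776) - I*√24493 = -13*(1 + 1968 - 9776) - I*√24493 = -13*(-7807) - I*√24493 = 101491 - I*√24493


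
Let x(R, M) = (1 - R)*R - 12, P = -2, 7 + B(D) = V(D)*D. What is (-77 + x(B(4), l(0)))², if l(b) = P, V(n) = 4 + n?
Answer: 474721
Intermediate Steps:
B(D) = -7 + D*(4 + D) (B(D) = -7 + (4 + D)*D = -7 + D*(4 + D))
l(b) = -2
x(R, M) = -12 + R*(1 - R) (x(R, M) = R*(1 - R) - 12 = -12 + R*(1 - R))
(-77 + x(B(4), l(0)))² = (-77 + (-12 + (-7 + 4*(4 + 4)) - (-7 + 4*(4 + 4))²))² = (-77 + (-12 + (-7 + 4*8) - (-7 + 4*8)²))² = (-77 + (-12 + (-7 + 32) - (-7 + 32)²))² = (-77 + (-12 + 25 - 1*25²))² = (-77 + (-12 + 25 - 1*625))² = (-77 + (-12 + 25 - 625))² = (-77 - 612)² = (-689)² = 474721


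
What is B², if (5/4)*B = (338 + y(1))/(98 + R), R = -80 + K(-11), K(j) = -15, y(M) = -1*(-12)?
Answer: 78400/9 ≈ 8711.1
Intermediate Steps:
y(M) = 12
R = -95 (R = -80 - 15 = -95)
B = 280/3 (B = 4*((338 + 12)/(98 - 95))/5 = 4*(350/3)/5 = 4*(350*(⅓))/5 = (⅘)*(350/3) = 280/3 ≈ 93.333)
B² = (280/3)² = 78400/9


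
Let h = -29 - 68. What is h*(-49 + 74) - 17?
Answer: -2442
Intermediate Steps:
h = -97
h*(-49 + 74) - 17 = -97*(-49 + 74) - 17 = -97*25 - 17 = -2425 - 17 = -2442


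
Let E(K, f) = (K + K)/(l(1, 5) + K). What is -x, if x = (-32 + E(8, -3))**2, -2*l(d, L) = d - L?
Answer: -23104/25 ≈ -924.16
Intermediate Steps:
l(d, L) = L/2 - d/2 (l(d, L) = -(d - L)/2 = L/2 - d/2)
E(K, f) = 2*K/(2 + K) (E(K, f) = (K + K)/(((1/2)*5 - 1/2*1) + K) = (2*K)/((5/2 - 1/2) + K) = (2*K)/(2 + K) = 2*K/(2 + K))
x = 23104/25 (x = (-32 + 2*8/(2 + 8))**2 = (-32 + 2*8/10)**2 = (-32 + 2*8*(1/10))**2 = (-32 + 8/5)**2 = (-152/5)**2 = 23104/25 ≈ 924.16)
-x = -1*23104/25 = -23104/25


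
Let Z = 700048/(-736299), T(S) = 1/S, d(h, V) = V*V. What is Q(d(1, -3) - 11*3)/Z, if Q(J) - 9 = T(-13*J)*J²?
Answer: -103818159/9100624 ≈ -11.408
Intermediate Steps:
d(h, V) = V²
Q(J) = 9 - J/13 (Q(J) = 9 + J²/((-13*J)) = 9 + (-1/(13*J))*J² = 9 - J/13)
Z = -700048/736299 (Z = 700048*(-1/736299) = -700048/736299 ≈ -0.95077)
Q(d(1, -3) - 11*3)/Z = (9 - ((-3)² - 11*3)/13)/(-700048/736299) = (9 - (9 - 33)/13)*(-736299/700048) = (9 - 1/13*(-24))*(-736299/700048) = (9 + 24/13)*(-736299/700048) = (141/13)*(-736299/700048) = -103818159/9100624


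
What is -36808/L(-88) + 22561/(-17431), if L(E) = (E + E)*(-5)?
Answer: -82681741/1917410 ≈ -43.122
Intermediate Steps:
L(E) = -10*E (L(E) = (2*E)*(-5) = -10*E)
-36808/L(-88) + 22561/(-17431) = -36808/((-10*(-88))) + 22561/(-17431) = -36808/880 + 22561*(-1/17431) = -36808*1/880 - 22561/17431 = -4601/110 - 22561/17431 = -82681741/1917410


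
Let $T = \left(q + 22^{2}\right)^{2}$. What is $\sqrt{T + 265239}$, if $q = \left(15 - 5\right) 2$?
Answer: $3 \sqrt{57695} \approx 720.59$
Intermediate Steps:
$q = 20$ ($q = 10 \cdot 2 = 20$)
$T = 254016$ ($T = \left(20 + 22^{2}\right)^{2} = \left(20 + 484\right)^{2} = 504^{2} = 254016$)
$\sqrt{T + 265239} = \sqrt{254016 + 265239} = \sqrt{519255} = 3 \sqrt{57695}$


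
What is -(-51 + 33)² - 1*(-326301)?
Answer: 325977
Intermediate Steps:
-(-51 + 33)² - 1*(-326301) = -1*(-18)² + 326301 = -1*324 + 326301 = -324 + 326301 = 325977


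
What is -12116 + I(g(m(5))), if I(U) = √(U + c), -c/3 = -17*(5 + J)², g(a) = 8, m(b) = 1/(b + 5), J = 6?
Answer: -12116 + √6179 ≈ -12037.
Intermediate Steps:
m(b) = 1/(5 + b)
c = 6171 (c = -(-51)*(5 + 6)² = -(-51)*11² = -(-51)*121 = -3*(-2057) = 6171)
I(U) = √(6171 + U) (I(U) = √(U + 6171) = √(6171 + U))
-12116 + I(g(m(5))) = -12116 + √(6171 + 8) = -12116 + √6179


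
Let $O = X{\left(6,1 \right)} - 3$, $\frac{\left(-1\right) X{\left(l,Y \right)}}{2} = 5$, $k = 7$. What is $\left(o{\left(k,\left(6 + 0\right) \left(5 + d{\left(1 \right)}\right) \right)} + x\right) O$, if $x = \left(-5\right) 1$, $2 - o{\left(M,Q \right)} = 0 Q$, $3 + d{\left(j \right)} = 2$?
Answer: $39$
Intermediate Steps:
$d{\left(j \right)} = -1$ ($d{\left(j \right)} = -3 + 2 = -1$)
$o{\left(M,Q \right)} = 2$ ($o{\left(M,Q \right)} = 2 - 0 Q = 2 - 0 = 2 + 0 = 2$)
$x = -5$
$X{\left(l,Y \right)} = -10$ ($X{\left(l,Y \right)} = \left(-2\right) 5 = -10$)
$O = -13$ ($O = -10 - 3 = -13$)
$\left(o{\left(k,\left(6 + 0\right) \left(5 + d{\left(1 \right)}\right) \right)} + x\right) O = \left(2 - 5\right) \left(-13\right) = \left(-3\right) \left(-13\right) = 39$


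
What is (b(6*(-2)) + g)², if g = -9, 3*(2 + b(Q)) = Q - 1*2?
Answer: 2209/9 ≈ 245.44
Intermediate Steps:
b(Q) = -8/3 + Q/3 (b(Q) = -2 + (Q - 1*2)/3 = -2 + (Q - 2)/3 = -2 + (-2 + Q)/3 = -2 + (-⅔ + Q/3) = -8/3 + Q/3)
(b(6*(-2)) + g)² = ((-8/3 + (6*(-2))/3) - 9)² = ((-8/3 + (⅓)*(-12)) - 9)² = ((-8/3 - 4) - 9)² = (-20/3 - 9)² = (-47/3)² = 2209/9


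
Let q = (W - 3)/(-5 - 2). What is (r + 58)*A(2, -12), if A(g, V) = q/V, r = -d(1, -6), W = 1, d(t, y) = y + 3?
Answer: -61/42 ≈ -1.4524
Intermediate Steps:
d(t, y) = 3 + y
q = 2/7 (q = (1 - 3)/(-5 - 2) = -2/(-7) = -2*(-1/7) = 2/7 ≈ 0.28571)
r = 3 (r = -(3 - 6) = -1*(-3) = 3)
A(g, V) = 2/(7*V)
(r + 58)*A(2, -12) = (3 + 58)*((2/7)/(-12)) = 61*((2/7)*(-1/12)) = 61*(-1/42) = -61/42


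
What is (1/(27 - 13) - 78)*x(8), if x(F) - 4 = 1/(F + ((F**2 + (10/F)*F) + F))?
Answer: -393851/1260 ≈ -312.58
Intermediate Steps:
x(F) = 4 + 1/(10 + F**2 + 2*F) (x(F) = 4 + 1/(F + ((F**2 + (10/F)*F) + F)) = 4 + 1/(F + ((F**2 + 10) + F)) = 4 + 1/(F + ((10 + F**2) + F)) = 4 + 1/(F + (10 + F + F**2)) = 4 + 1/(10 + F**2 + 2*F))
(1/(27 - 13) - 78)*x(8) = (1/(27 - 13) - 78)*((41 + 4*8**2 + 8*8)/(10 + 8**2 + 2*8)) = (1/14 - 78)*((41 + 4*64 + 64)/(10 + 64 + 16)) = (1/14 - 78)*((41 + 256 + 64)/90) = -1091*361/1260 = -1091/14*361/90 = -393851/1260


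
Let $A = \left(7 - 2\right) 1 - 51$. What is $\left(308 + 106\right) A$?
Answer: $-19044$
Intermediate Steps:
$A = -46$ ($A = \left(7 - 2\right) 1 - 51 = 5 \cdot 1 - 51 = 5 - 51 = -46$)
$\left(308 + 106\right) A = \left(308 + 106\right) \left(-46\right) = 414 \left(-46\right) = -19044$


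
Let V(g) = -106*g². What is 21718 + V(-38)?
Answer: -131346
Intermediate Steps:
21718 + V(-38) = 21718 - 106*(-38)² = 21718 - 106*1444 = 21718 - 153064 = -131346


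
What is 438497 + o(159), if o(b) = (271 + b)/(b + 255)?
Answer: 90769094/207 ≈ 4.3850e+5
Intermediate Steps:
o(b) = (271 + b)/(255 + b)
438497 + o(159) = 438497 + (271 + 159)/(255 + 159) = 438497 + 430/414 = 438497 + (1/414)*430 = 438497 + 215/207 = 90769094/207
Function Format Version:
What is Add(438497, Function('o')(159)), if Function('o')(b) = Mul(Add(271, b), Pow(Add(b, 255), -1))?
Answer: Rational(90769094, 207) ≈ 4.3850e+5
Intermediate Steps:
Function('o')(b) = Mul(Pow(Add(255, b), -1), Add(271, b)) (Function('o')(b) = Mul(Add(271, b), Pow(Add(255, b), -1)) = Mul(Pow(Add(255, b), -1), Add(271, b)))
Add(438497, Function('o')(159)) = Add(438497, Mul(Pow(Add(255, 159), -1), Add(271, 159))) = Add(438497, Mul(Pow(414, -1), 430)) = Add(438497, Mul(Rational(1, 414), 430)) = Add(438497, Rational(215, 207)) = Rational(90769094, 207)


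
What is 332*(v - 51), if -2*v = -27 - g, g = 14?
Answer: -10126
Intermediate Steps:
v = 41/2 (v = -(-27 - 1*14)/2 = -(-27 - 14)/2 = -½*(-41) = 41/2 ≈ 20.500)
332*(v - 51) = 332*(41/2 - 51) = 332*(-61/2) = -10126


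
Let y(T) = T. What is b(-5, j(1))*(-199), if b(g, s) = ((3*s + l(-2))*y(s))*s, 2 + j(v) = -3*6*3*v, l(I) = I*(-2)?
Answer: 102346496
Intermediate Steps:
l(I) = -2*I
j(v) = -2 - 54*v (j(v) = -2 - 3*6*3*v = -2 - 54*v)
b(g, s) = s²*(4 + 3*s) (b(g, s) = ((3*s - 2*(-2))*s)*s = ((3*s + 4)*s)*s = ((4 + 3*s)*s)*s = (s*(4 + 3*s))*s = s²*(4 + 3*s))
b(-5, j(1))*(-199) = ((-2 - 54*1)²*(4 + 3*(-2 - 54*1)))*(-199) = ((-2 - 54)²*(4 + 3*(-2 - 54)))*(-199) = ((-56)²*(4 + 3*(-56)))*(-199) = (3136*(4 - 168))*(-199) = (3136*(-164))*(-199) = -514304*(-199) = 102346496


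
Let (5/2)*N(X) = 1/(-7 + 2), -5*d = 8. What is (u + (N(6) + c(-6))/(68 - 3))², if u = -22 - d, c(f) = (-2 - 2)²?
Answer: 1072693504/2640625 ≈ 406.23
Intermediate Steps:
d = -8/5 (d = -⅕*8 = -8/5 ≈ -1.6000)
c(f) = 16 (c(f) = (-4)² = 16)
N(X) = -2/25 (N(X) = 2/(5*(-7 + 2)) = (⅖)/(-5) = (⅖)*(-⅕) = -2/25)
u = -102/5 (u = -22 - 1*(-8/5) = -22 + 8/5 = -102/5 ≈ -20.400)
(u + (N(6) + c(-6))/(68 - 3))² = (-102/5 + (-2/25 + 16)/(68 - 3))² = (-102/5 + (398/25)/65)² = (-102/5 + (398/25)*(1/65))² = (-102/5 + 398/1625)² = (-32752/1625)² = 1072693504/2640625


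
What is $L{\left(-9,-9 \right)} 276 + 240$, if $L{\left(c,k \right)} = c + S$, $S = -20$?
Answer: $-7764$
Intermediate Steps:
$L{\left(c,k \right)} = -20 + c$ ($L{\left(c,k \right)} = c - 20 = -20 + c$)
$L{\left(-9,-9 \right)} 276 + 240 = \left(-20 - 9\right) 276 + 240 = \left(-29\right) 276 + 240 = -8004 + 240 = -7764$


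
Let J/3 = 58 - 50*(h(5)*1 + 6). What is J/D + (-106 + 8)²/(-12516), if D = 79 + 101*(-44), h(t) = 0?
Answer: -130297/216795 ≈ -0.60102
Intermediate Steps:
D = -4365 (D = 79 - 4444 = -4365)
J = -726 (J = 3*(58 - 50*(0*1 + 6)) = 3*(58 - 50*(0 + 6)) = 3*(58 - 50*6) = 3*(58 - 300) = 3*(-242) = -726)
J/D + (-106 + 8)²/(-12516) = -726/(-4365) + (-106 + 8)²/(-12516) = -726*(-1/4365) + (-98)²*(-1/12516) = 242/1455 + 9604*(-1/12516) = 242/1455 - 343/447 = -130297/216795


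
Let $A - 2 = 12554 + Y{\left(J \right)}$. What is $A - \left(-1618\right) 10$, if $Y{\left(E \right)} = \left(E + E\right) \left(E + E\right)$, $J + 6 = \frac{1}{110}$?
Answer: $\frac{87360681}{3025} \approx 28880.0$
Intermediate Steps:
$J = - \frac{659}{110}$ ($J = -6 + \frac{1}{110} = - \frac{659}{110} \approx -5.9909$)
$Y{\left(E \right)} = 4 E^{2}$ ($Y{\left(E \right)} = 2 E 2 E = 4 E^{2}$)
$A = \frac{38416181}{3025}$ ($A = 2 + \left(12554 + 4 \left(- \frac{659}{110}\right)^{2}\right) = 2 + \left(12554 + 4 \cdot \frac{434281}{12100}\right) = 2 + \left(12554 + \frac{434281}{3025}\right) = 2 + \frac{38410131}{3025} = \frac{38416181}{3025} \approx 12700.0$)
$A - \left(-1618\right) 10 = \frac{38416181}{3025} - \left(-1618\right) 10 = \frac{38416181}{3025} - -16180 = \frac{38416181}{3025} + 16180 = \frac{87360681}{3025}$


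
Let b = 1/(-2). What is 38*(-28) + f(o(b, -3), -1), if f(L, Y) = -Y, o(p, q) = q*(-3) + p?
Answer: -1063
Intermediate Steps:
b = -1/2 ≈ -0.50000
o(p, q) = p - 3*q (o(p, q) = -3*q + p = p - 3*q)
38*(-28) + f(o(b, -3), -1) = 38*(-28) - 1*(-1) = -1064 + 1 = -1063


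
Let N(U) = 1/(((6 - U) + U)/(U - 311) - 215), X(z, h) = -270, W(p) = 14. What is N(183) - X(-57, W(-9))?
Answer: 3715946/13763 ≈ 270.00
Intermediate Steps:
N(U) = 1/(-215 + 6/(-311 + U)) (N(U) = 1/(6/(-311 + U) - 215) = 1/(-215 + 6/(-311 + U)))
N(183) - X(-57, W(-9)) = (311 - 1*183)/(-66871 + 215*183) - 1*(-270) = (311 - 183)/(-66871 + 39345) + 270 = 128/(-27526) + 270 = -1/27526*128 + 270 = -64/13763 + 270 = 3715946/13763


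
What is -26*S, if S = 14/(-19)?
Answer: 364/19 ≈ 19.158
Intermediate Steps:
S = -14/19 (S = 14*(-1/19) = -14/19 ≈ -0.73684)
-26*S = -26*(-14/19) = 364/19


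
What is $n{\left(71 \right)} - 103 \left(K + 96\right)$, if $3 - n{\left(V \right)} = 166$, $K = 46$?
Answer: $-14789$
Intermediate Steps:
$n{\left(V \right)} = -163$ ($n{\left(V \right)} = 3 - 166 = -163$)
$n{\left(71 \right)} - 103 \left(K + 96\right) = -163 - 103 \left(46 + 96\right) = -163 - 103 \cdot 142 = -163 - 14626 = -14789$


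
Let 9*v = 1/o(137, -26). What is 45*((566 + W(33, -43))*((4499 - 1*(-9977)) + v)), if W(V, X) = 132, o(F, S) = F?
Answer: 62292692410/137 ≈ 4.5469e+8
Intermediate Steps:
v = 1/1233 (v = (⅑)/137 = (⅑)*(1/137) = 1/1233 ≈ 0.00081103)
45*((566 + W(33, -43))*((4499 - 1*(-9977)) + v)) = 45*((566 + 132)*((4499 - 1*(-9977)) + 1/1233)) = 45*(698*((4499 + 9977) + 1/1233)) = 45*(698*(14476 + 1/1233)) = 45*(698*(17848909/1233)) = 45*(12458538482/1233) = 62292692410/137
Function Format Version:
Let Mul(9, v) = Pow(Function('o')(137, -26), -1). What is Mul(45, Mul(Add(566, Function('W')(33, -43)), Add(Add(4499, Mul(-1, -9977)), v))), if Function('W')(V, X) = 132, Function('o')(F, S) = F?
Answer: Rational(62292692410, 137) ≈ 4.5469e+8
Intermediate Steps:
v = Rational(1, 1233) (v = Mul(Rational(1, 9), Pow(137, -1)) = Mul(Rational(1, 9), Rational(1, 137)) = Rational(1, 1233) ≈ 0.00081103)
Mul(45, Mul(Add(566, Function('W')(33, -43)), Add(Add(4499, Mul(-1, -9977)), v))) = Mul(45, Mul(Add(566, 132), Add(Add(4499, Mul(-1, -9977)), Rational(1, 1233)))) = Mul(45, Mul(698, Add(Add(4499, 9977), Rational(1, 1233)))) = Mul(45, Mul(698, Add(14476, Rational(1, 1233)))) = Mul(45, Mul(698, Rational(17848909, 1233))) = Mul(45, Rational(12458538482, 1233)) = Rational(62292692410, 137)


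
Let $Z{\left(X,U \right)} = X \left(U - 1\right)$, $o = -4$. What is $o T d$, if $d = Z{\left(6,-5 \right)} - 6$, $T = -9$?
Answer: $-1512$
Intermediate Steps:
$Z{\left(X,U \right)} = X \left(-1 + U\right)$
$d = -42$ ($d = 6 \left(-1 - 5\right) - 6 = 6 \left(-6\right) - 6 = -36 - 6 = -42$)
$o T d = \left(-4\right) \left(-9\right) \left(-42\right) = 36 \left(-42\right) = -1512$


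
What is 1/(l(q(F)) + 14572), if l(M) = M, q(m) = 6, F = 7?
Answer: 1/14578 ≈ 6.8597e-5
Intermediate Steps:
1/(l(q(F)) + 14572) = 1/(6 + 14572) = 1/14578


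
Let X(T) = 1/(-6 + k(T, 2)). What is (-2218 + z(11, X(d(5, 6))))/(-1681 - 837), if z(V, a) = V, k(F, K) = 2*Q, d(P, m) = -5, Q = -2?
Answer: 2207/2518 ≈ 0.87649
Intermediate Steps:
k(F, K) = -4 (k(F, K) = 2*(-2) = -4)
X(T) = -⅒ (X(T) = 1/(-6 - 4) = 1/(-10) = -⅒)
(-2218 + z(11, X(d(5, 6))))/(-1681 - 837) = (-2218 + 11)/(-1681 - 837) = -2207/(-2518) = -2207*(-1/2518) = 2207/2518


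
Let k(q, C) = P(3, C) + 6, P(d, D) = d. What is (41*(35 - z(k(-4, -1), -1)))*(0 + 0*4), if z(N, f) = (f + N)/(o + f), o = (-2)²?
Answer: 0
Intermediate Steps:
o = 4
k(q, C) = 9 (k(q, C) = 3 + 6 = 9)
z(N, f) = (N + f)/(4 + f) (z(N, f) = (f + N)/(4 + f) = (N + f)/(4 + f))
(41*(35 - z(k(-4, -1), -1)))*(0 + 0*4) = (41*(35 - (9 - 1)/(4 - 1)))*(0 + 0*4) = (41*(35 - 8/3))*(0 + 0) = (41*(35 - 8/3))*0 = (41*(97/3))*0 = (3977/3)*0 = 0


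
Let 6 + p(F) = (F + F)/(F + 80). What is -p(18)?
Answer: 276/49 ≈ 5.6327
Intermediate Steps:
p(F) = -6 + 2*F/(80 + F) (p(F) = -6 + (F + F)/(F + 80) = -6 + (2*F)/(80 + F) = -6 + 2*F/(80 + F))
-p(18) = -4*(-120 - 1*18)/(80 + 18) = -4*(-120 - 18)/98 = -4*(-138)/98 = -1*(-276/49) = 276/49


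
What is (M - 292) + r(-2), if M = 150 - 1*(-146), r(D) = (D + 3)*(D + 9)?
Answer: 11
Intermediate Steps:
r(D) = (3 + D)*(9 + D)
M = 296 (M = 150 + 146 = 296)
(M - 292) + r(-2) = (296 - 292) + (27 + (-2)**2 + 12*(-2)) = 4 + (27 + 4 - 24) = 4 + 7 = 11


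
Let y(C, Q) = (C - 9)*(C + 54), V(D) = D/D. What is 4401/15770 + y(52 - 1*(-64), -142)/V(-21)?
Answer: 286860701/15770 ≈ 18190.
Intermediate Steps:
V(D) = 1
y(C, Q) = (-9 + C)*(54 + C)
4401/15770 + y(52 - 1*(-64), -142)/V(-21) = 4401/15770 + (-486 + (52 - 1*(-64))² + 45*(52 - 1*(-64)))/1 = 4401*(1/15770) + (-486 + (52 + 64)² + 45*(52 + 64))*1 = 4401/15770 + (-486 + 116² + 45*116)*1 = 4401/15770 + (-486 + 13456 + 5220)*1 = 4401/15770 + 18190*1 = 4401/15770 + 18190 = 286860701/15770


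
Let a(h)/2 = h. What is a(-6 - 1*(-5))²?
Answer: 4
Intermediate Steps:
a(h) = 2*h
a(-6 - 1*(-5))² = (2*(-6 - 1*(-5)))² = (2*(-6 + 5))² = (2*(-1))² = (-2)² = 4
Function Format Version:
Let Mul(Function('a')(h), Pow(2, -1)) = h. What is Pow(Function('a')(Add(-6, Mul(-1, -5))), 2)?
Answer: 4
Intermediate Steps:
Function('a')(h) = Mul(2, h)
Pow(Function('a')(Add(-6, Mul(-1, -5))), 2) = Pow(Mul(2, Add(-6, Mul(-1, -5))), 2) = Pow(Mul(2, Add(-6, 5)), 2) = Pow(Mul(2, -1), 2) = Pow(-2, 2) = 4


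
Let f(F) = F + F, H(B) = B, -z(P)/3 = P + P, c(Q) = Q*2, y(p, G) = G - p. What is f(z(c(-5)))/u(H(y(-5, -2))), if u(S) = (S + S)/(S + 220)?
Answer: 4460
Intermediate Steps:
c(Q) = 2*Q
z(P) = -6*P (z(P) = -3*(P + P) = -6*P)
f(F) = 2*F
u(S) = 2*S/(220 + S) (u(S) = (2*S)/(220 + S) = 2*S/(220 + S))
f(z(c(-5)))/u(H(y(-5, -2))) = (2*(-12*(-5)))/((2*(-2 - 1*(-5))/(220 + (-2 - 1*(-5))))) = (2*(-6*(-10)))/((2*(-2 + 5)/(220 + (-2 + 5)))) = (2*60)/((2*3/(220 + 3))) = 120/((2*3/223)) = 120/((2*3*(1/223))) = 120/(6/223) = 120*(223/6) = 4460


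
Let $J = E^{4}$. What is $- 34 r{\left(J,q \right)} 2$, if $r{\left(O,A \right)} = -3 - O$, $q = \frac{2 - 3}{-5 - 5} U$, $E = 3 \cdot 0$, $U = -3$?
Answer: $204$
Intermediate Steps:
$E = 0$
$q = - \frac{3}{10}$ ($q = \frac{2 - 3}{-5 - 5} \left(-3\right) = - \frac{1}{-10} \left(-3\right) = \left(-1\right) \left(- \frac{1}{10}\right) \left(-3\right) = \frac{1}{10} \left(-3\right) = - \frac{3}{10} \approx -0.3$)
$J = 0$ ($J = 0^{4} = 0$)
$- 34 r{\left(J,q \right)} 2 = - 34 \left(-3 - 0\right) 2 = - 34 \left(-3 + 0\right) 2 = \left(-34\right) \left(-3\right) 2 = 102 \cdot 2 = 204$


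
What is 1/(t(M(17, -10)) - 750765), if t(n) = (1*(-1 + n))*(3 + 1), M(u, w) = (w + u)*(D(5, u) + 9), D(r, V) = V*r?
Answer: -1/748137 ≈ -1.3367e-6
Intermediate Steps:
M(u, w) = (9 + 5*u)*(u + w) (M(u, w) = (w + u)*(u*5 + 9) = (u + w)*(5*u + 9) = (u + w)*(9 + 5*u) = (9 + 5*u)*(u + w))
t(n) = -4 + 4*n (t(n) = (-1 + n)*4 = -4 + 4*n)
1/(t(M(17, -10)) - 750765) = 1/((-4 + 4*(5*17² + 9*17 + 9*(-10) + 5*17*(-10))) - 750765) = 1/((-4 + 4*(5*289 + 153 - 90 - 850)) - 750765) = 1/((-4 + 4*(1445 + 153 - 90 - 850)) - 750765) = 1/((-4 + 4*658) - 750765) = 1/((-4 + 2632) - 750765) = 1/(2628 - 750765) = 1/(-748137) = -1/748137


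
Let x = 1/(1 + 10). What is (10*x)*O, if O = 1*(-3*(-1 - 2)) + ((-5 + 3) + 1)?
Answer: 80/11 ≈ 7.2727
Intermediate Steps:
x = 1/11 ≈ 0.090909
O = 8 (O = 1*(-3*(-3)) + (-2 + 1) = 1*9 - 1 = 9 - 1 = 8)
(10*x)*O = (10*(1/11))*8 = (10/11)*8 = 80/11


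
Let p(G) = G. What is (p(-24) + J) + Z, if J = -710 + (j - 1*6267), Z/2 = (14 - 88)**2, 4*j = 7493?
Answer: 23297/4 ≈ 5824.3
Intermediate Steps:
j = 7493/4 (j = (1/4)*7493 = 7493/4 ≈ 1873.3)
Z = 10952 (Z = 2*(14 - 88)**2 = 2*(-74)**2 = 2*5476 = 10952)
J = -20415/4 (J = -710 + (7493/4 - 1*6267) = -710 + (7493/4 - 6267) = -710 - 17575/4 = -20415/4 ≈ -5103.8)
(p(-24) + J) + Z = (-24 - 20415/4) + 10952 = -20511/4 + 10952 = 23297/4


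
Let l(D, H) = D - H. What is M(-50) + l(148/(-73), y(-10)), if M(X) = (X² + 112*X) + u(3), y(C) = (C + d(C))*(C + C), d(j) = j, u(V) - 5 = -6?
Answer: -255721/73 ≈ -3503.0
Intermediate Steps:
u(V) = -1 (u(V) = 5 - 6 = -1)
y(C) = 4*C² (y(C) = (C + C)*(C + C) = (2*C)*(2*C) = 4*C²)
M(X) = -1 + X² + 112*X (M(X) = (X² + 112*X) - 1 = -1 + X² + 112*X)
M(-50) + l(148/(-73), y(-10)) = (-1 + (-50)² + 112*(-50)) + (148/(-73) - 4*(-10)²) = (-1 + 2500 - 5600) + (148*(-1/73) - 4*100) = -3101 + (-148/73 - 1*400) = -3101 + (-148/73 - 400) = -3101 - 29348/73 = -255721/73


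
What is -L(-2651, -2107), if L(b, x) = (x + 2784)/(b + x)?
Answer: 677/4758 ≈ 0.14229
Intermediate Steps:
L(b, x) = (2784 + x)/(b + x)
-L(-2651, -2107) = -(2784 - 2107)/(-2651 - 2107) = -677/(-4758) = -(-1)*677/4758 = -1*(-677/4758) = 677/4758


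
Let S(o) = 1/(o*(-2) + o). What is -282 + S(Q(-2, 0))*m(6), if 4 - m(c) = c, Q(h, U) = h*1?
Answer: -283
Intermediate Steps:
Q(h, U) = h
m(c) = 4 - c
S(o) = -1/o (S(o) = 1/(-2*o + o) = 1/(-o) = -1/o)
-282 + S(Q(-2, 0))*m(6) = -282 + (-1/(-2))*(4 - 1*6) = -282 + (-1*(-½))*(4 - 6) = -282 + (½)*(-2) = -282 - 1 = -283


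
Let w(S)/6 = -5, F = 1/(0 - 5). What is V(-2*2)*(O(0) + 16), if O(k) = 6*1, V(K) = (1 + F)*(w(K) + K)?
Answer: -2992/5 ≈ -598.40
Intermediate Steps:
F = -⅕ (F = 1/(-5) = -⅕ ≈ -0.20000)
w(S) = -30 (w(S) = 6*(-5) = -30)
V(K) = -24 + 4*K/5 (V(K) = (1 - ⅕)*(-30 + K) = 4*(-30 + K)/5 = -24 + 4*K/5)
O(k) = 6
V(-2*2)*(O(0) + 16) = (-24 + 4*(-2*2)/5)*(6 + 16) = (-24 + (⅘)*(-4))*22 = (-24 - 16/5)*22 = -136/5*22 = -2992/5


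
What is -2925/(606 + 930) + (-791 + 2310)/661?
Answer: 133253/338432 ≈ 0.39374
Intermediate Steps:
-2925/(606 + 930) + (-791 + 2310)/661 = -2925/1536 + 1519*(1/661) = -2925*1/1536 + 1519/661 = -975/512 + 1519/661 = 133253/338432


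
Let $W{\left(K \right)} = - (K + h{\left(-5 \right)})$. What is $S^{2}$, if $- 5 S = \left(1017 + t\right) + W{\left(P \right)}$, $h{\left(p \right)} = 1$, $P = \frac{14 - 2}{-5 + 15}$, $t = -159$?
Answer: $\frac{18309841}{625} \approx 29296.0$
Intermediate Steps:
$P = \frac{6}{5}$ ($P = \frac{12}{10} = 12 \cdot \frac{1}{10} = \frac{6}{5} \approx 1.2$)
$W{\left(K \right)} = -1 - K$ ($W{\left(K \right)} = - (K + 1) = - (1 + K) = -1 - K$)
$S = - \frac{4279}{25}$ ($S = - \frac{\left(1017 - 159\right) - \frac{11}{5}}{5} = - \frac{858 - \frac{11}{5}}{5} = \left(- \frac{1}{5}\right) \frac{4279}{5} = - \frac{4279}{25} \approx -171.16$)
$S^{2} = \left(- \frac{4279}{25}\right)^{2} = \frac{18309841}{625}$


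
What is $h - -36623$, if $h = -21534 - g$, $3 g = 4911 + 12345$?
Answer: $9337$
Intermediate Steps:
$g = 5752$ ($g = \frac{4911 + 12345}{3} = \frac{1}{3} \cdot 17256 = 5752$)
$h = -27286$ ($h = -21534 - 5752 = -27286$)
$h - -36623 = -27286 - -36623 = -27286 + 36623 = 9337$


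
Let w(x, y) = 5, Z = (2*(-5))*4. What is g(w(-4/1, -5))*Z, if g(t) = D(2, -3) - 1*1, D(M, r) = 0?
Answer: 40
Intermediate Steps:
Z = -40 (Z = -10*4 = -40)
g(t) = -1 (g(t) = 0 - 1*1 = 0 - 1 = -1)
g(w(-4/1, -5))*Z = -1*(-40) = 40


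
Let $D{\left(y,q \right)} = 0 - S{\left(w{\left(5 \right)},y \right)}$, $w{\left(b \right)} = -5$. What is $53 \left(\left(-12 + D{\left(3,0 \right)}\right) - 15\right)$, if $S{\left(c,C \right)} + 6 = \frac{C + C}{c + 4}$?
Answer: $-795$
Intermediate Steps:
$S{\left(c,C \right)} = -6 + \frac{2 C}{4 + c}$ ($S{\left(c,C \right)} = -6 + \frac{C + C}{c + 4} = -6 + \frac{2 C}{4 + c}$)
$D{\left(y,q \right)} = 6 + 2 y$ ($D{\left(y,q \right)} = 0 - \frac{2 \left(-12 + y - -15\right)}{4 - 5} = 0 - \frac{2 \left(-12 + y + 15\right)}{-1} = 0 - 2 \left(-1\right) \left(3 + y\right) = 0 - \left(-6 - 2 y\right) = 0 + \left(6 + 2 y\right) = 6 + 2 y$)
$53 \left(\left(-12 + D{\left(3,0 \right)}\right) - 15\right) = 53 \left(\left(-12 + \left(6 + 2 \cdot 3\right)\right) - 15\right) = 53 \left(\left(-12 + \left(6 + 6\right)\right) - 15\right) = 53 \left(\left(-12 + 12\right) - 15\right) = 53 \left(0 - 15\right) = 53 \left(-15\right) = -795$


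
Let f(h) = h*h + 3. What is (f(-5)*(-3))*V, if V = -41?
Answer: 3444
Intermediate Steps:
f(h) = 3 + h² (f(h) = h² + 3 = 3 + h²)
(f(-5)*(-3))*V = ((3 + (-5)²)*(-3))*(-41) = ((3 + 25)*(-3))*(-41) = (28*(-3))*(-41) = -84*(-41) = 3444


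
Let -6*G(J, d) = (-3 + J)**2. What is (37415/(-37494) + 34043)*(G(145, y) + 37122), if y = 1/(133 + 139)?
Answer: 64637971420934/56241 ≈ 1.1493e+9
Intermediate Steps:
y = 1/272 ≈ 0.0036765
G(J, d) = -(-3 + J)**2/6
(37415/(-37494) + 34043)*(G(145, y) + 37122) = (37415/(-37494) + 34043)*(-(-3 + 145)**2/6 + 37122) = (37415*(-1/37494) + 34043)*(-1/6*142**2 + 37122) = (-37415/37494 + 34043)*(-1/6*20164 + 37122) = 1276370827*(-10082/3 + 37122)/37494 = (1276370827/37494)*(101284/3) = 64637971420934/56241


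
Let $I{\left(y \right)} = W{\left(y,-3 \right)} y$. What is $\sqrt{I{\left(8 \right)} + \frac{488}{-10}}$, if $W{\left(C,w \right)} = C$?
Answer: $\frac{2 \sqrt{95}}{5} \approx 3.8987$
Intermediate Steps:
$I{\left(y \right)} = y^{2}$ ($I{\left(y \right)} = y y = y^{2}$)
$\sqrt{I{\left(8 \right)} + \frac{488}{-10}} = \sqrt{8^{2} + \frac{488}{-10}} = \sqrt{64 + 488 \left(- \frac{1}{10}\right)} = \sqrt{64 - \frac{244}{5}} = \sqrt{\frac{76}{5}} = \frac{2 \sqrt{95}}{5}$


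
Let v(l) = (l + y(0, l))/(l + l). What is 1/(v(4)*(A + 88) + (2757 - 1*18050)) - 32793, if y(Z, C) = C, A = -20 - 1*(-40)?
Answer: -497961706/15185 ≈ -32793.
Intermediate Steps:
A = 20 (A = -20 + 40 = 20)
v(l) = 1 (v(l) = (l + l)/(l + l) = (2*l)/((2*l)) = (2*l)*(1/(2*l)) = 1)
1/(v(4)*(A + 88) + (2757 - 1*18050)) - 32793 = 1/(1*(20 + 88) + (2757 - 1*18050)) - 32793 = 1/(1*108 + (2757 - 18050)) - 32793 = 1/(108 - 15293) - 32793 = 1/(-15185) - 32793 = -1/15185 - 32793 = -497961706/15185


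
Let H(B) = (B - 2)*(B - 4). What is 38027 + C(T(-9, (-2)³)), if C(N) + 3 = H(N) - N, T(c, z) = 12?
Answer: 38092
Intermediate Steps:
H(B) = (-4 + B)*(-2 + B) (H(B) = (-2 + B)*(-4 + B) = (-4 + B)*(-2 + B))
C(N) = 5 + N² - 7*N (C(N) = -3 + ((8 + N² - 6*N) - N) = -3 + (8 + N² - 7*N) = 5 + N² - 7*N)
38027 + C(T(-9, (-2)³)) = 38027 + (5 + 12² - 7*12) = 38027 + (5 + 144 - 84) = 38027 + 65 = 38092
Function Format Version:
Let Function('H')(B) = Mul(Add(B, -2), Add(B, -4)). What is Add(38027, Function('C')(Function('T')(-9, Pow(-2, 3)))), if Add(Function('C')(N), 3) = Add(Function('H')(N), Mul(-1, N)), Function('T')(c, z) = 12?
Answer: 38092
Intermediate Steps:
Function('H')(B) = Mul(Add(-4, B), Add(-2, B)) (Function('H')(B) = Mul(Add(-2, B), Add(-4, B)) = Mul(Add(-4, B), Add(-2, B)))
Function('C')(N) = Add(5, Pow(N, 2), Mul(-7, N)) (Function('C')(N) = Add(-3, Add(Add(8, Pow(N, 2), Mul(-6, N)), Mul(-1, N))) = Add(-3, Add(8, Pow(N, 2), Mul(-7, N))) = Add(5, Pow(N, 2), Mul(-7, N)))
Add(38027, Function('C')(Function('T')(-9, Pow(-2, 3)))) = Add(38027, Add(5, Pow(12, 2), Mul(-7, 12))) = Add(38027, Add(5, 144, -84)) = Add(38027, 65) = 38092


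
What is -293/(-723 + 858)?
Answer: -293/135 ≈ -2.1704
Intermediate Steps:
-293/(-723 + 858) = -293/135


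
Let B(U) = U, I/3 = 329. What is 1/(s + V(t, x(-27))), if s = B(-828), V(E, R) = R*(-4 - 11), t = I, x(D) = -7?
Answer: -1/723 ≈ -0.0013831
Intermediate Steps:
I = 987 (I = 3*329 = 987)
t = 987
V(E, R) = -15*R (V(E, R) = R*(-15) = -15*R)
s = -828
1/(s + V(t, x(-27))) = 1/(-828 - 15*(-7)) = 1/(-828 + 105) = 1/(-723) = -1/723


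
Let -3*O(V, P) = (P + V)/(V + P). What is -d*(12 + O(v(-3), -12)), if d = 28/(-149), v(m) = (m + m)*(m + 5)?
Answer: 980/447 ≈ 2.1924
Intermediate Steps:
v(m) = 2*m*(5 + m) (v(m) = (2*m)*(5 + m) = 2*m*(5 + m))
O(V, P) = -⅓ (O(V, P) = -(P + V)/(3*(V + P)) = -(P + V)/(3*(P + V)) = -⅓*1 = -⅓)
d = -28/149 (d = 28*(-1/149) = -28/149 ≈ -0.18792)
-d*(12 + O(v(-3), -12)) = -(-28)*(12 - ⅓)/149 = -(-28)*35/(149*3) = -1*(-980/447) = 980/447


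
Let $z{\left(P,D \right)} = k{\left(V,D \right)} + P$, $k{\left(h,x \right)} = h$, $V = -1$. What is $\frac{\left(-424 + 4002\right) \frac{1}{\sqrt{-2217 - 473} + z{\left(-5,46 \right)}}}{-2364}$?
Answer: $\frac{1789}{537022} + \frac{1789 i \sqrt{2690}}{3222132} \approx 0.0033313 + 0.028797 i$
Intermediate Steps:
$z{\left(P,D \right)} = -1 + P$
$\frac{\left(-424 + 4002\right) \frac{1}{\sqrt{-2217 - 473} + z{\left(-5,46 \right)}}}{-2364} = \frac{\left(-424 + 4002\right) \frac{1}{\sqrt{-2217 - 473} - 6}}{-2364} = \frac{3578}{\sqrt{-2690} - 6} \left(- \frac{1}{2364}\right) = \frac{3578}{i \sqrt{2690} - 6} \left(- \frac{1}{2364}\right) = \frac{3578}{-6 + i \sqrt{2690}} \left(- \frac{1}{2364}\right) = - \frac{1789}{1182 \left(-6 + i \sqrt{2690}\right)}$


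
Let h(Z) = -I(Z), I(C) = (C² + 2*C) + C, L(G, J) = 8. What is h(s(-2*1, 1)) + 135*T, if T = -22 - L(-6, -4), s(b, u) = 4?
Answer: -4078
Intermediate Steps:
I(C) = C² + 3*C
T = -30 (T = -22 - 1*8 = -22 - 8 = -30)
h(Z) = -Z*(3 + Z)
h(s(-2*1, 1)) + 135*T = -1*4*(3 + 4) + 135*(-30) = -1*4*7 - 4050 = -28 - 4050 = -4078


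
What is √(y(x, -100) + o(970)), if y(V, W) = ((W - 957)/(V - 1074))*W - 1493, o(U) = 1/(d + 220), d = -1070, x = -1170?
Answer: I*√48470324826/5610 ≈ 39.244*I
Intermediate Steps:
o(U) = -1/850 (o(U) = 1/(-1070 + 220) = 1/(-850) = -1/850)
y(V, W) = -1493 + W*(-957 + W)/(-1074 + V) (y(V, W) = ((-957 + W)/(-1074 + V))*W - 1493 = W*(-957 + W)/(-1074 + V) - 1493 = -1493 + W*(-957 + W)/(-1074 + V))
√(y(x, -100) + o(970)) = √((1603482 + (-100)² - 1493*(-1170) - 957*(-100))/(-1074 - 1170) - 1/850) = √((1603482 + 10000 + 1746810 + 95700)/(-2244) - 1/850) = √(-1/2244*3455992 - 1/850) = √(-863998/561 - 1/850) = √(-43199933/28050) = I*√48470324826/5610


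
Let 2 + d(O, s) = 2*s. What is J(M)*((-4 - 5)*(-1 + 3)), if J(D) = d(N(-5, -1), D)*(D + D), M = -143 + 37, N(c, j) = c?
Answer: -816624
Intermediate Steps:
M = -106
d(O, s) = -2 + 2*s
J(D) = 2*D*(-2 + 2*D) (J(D) = (-2 + 2*D)*(D + D) = (-2 + 2*D)*(2*D) = 2*D*(-2 + 2*D))
J(M)*((-4 - 5)*(-1 + 3)) = (4*(-106)*(-1 - 106))*((-4 - 5)*(-1 + 3)) = (4*(-106)*(-107))*(-9*2) = 45368*(-18) = -816624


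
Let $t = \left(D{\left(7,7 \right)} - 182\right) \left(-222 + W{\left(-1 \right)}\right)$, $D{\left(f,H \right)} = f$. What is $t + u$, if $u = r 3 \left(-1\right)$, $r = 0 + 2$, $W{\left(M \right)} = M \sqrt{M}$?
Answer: $38844 + 175 i \approx 38844.0 + 175.0 i$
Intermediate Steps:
$W{\left(M \right)} = M^{\frac{3}{2}}$
$r = 2$
$t = 38850 + 175 i$ ($t = \left(7 - 182\right) \left(-222 + \left(-1\right)^{\frac{3}{2}}\right) = - 175 \left(-222 - i\right) = 38850 + 175 i \approx 38850.0 + 175.0 i$)
$u = -6$ ($u = 2 \cdot 3 \left(-1\right) = 6 \left(-1\right) = -6$)
$t + u = \left(38850 + 175 i\right) - 6 = 38844 + 175 i$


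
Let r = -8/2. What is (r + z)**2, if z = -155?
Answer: 25281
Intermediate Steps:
r = -4 (r = -8*1/2 = -4)
(r + z)**2 = (-4 - 155)**2 = (-159)**2 = 25281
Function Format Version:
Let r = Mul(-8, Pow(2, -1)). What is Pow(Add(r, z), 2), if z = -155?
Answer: 25281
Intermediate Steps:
r = -4 (r = Mul(-8, Rational(1, 2)) = -4)
Pow(Add(r, z), 2) = Pow(Add(-4, -155), 2) = Pow(-159, 2) = 25281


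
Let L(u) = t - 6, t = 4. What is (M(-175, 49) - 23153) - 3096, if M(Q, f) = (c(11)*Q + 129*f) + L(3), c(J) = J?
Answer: -21855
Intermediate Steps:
L(u) = -2 (L(u) = 4 - 6 = -2)
M(Q, f) = -2 + 11*Q + 129*f (M(Q, f) = (11*Q + 129*f) - 2 = -2 + 11*Q + 129*f)
(M(-175, 49) - 23153) - 3096 = ((-2 + 11*(-175) + 129*49) - 23153) - 3096 = ((-2 - 1925 + 6321) - 23153) - 3096 = (4394 - 23153) - 3096 = -18759 - 3096 = -21855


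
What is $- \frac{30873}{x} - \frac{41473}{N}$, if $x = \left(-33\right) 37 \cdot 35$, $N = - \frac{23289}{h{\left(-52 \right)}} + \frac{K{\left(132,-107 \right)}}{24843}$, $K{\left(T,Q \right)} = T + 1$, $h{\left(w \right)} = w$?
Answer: $- \frac{8321323935317}{90569325385} \approx -91.878$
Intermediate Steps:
$K{\left(T,Q \right)} = 1 + T$
$N = \frac{6357973}{14196}$ ($N = - \frac{23289}{-52} + \frac{1 + 132}{24843} = \left(-23289\right) \left(- \frac{1}{52}\right) + 133 \cdot \frac{1}{24843} = \frac{23289}{52} + \frac{19}{3549} = \frac{6357973}{14196} \approx 447.87$)
$x = -42735$ ($x = \left(-1221\right) 35 = -42735$)
$- \frac{30873}{x} - \frac{41473}{N} = - \frac{30873}{-42735} - \frac{41473}{\frac{6357973}{14196}} = \left(-30873\right) \left(- \frac{1}{42735}\right) - \frac{588750708}{6357973} = \frac{10291}{14245} - \frac{588750708}{6357973} = - \frac{8321323935317}{90569325385}$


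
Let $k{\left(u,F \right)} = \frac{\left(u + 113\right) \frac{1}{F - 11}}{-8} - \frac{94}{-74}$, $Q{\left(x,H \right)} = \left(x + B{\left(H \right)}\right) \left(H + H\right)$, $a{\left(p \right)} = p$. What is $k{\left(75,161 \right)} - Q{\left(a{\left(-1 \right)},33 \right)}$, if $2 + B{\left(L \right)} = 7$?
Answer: $- \frac{2918039}{11100} \approx -262.89$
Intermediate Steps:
$B{\left(L \right)} = 5$ ($B{\left(L \right)} = -2 + 7 = 5$)
$Q{\left(x,H \right)} = 2 H \left(5 + x\right)$ ($Q{\left(x,H \right)} = \left(x + 5\right) \left(H + H\right) = \left(5 + x\right) 2 H = 2 H \left(5 + x\right)$)
$k{\left(u,F \right)} = \frac{47}{37} - \frac{113 + u}{8 \left(-11 + F\right)}$ ($k{\left(u,F \right)} = \frac{113 + u}{-11 + F} \left(- \frac{1}{8}\right) - - \frac{47}{37} = \frac{113 + u}{-11 + F} \left(- \frac{1}{8}\right) + \frac{47}{37} = - \frac{113 + u}{8 \left(-11 + F\right)} + \frac{47}{37} = \frac{47}{37} - \frac{113 + u}{8 \left(-11 + F\right)}$)
$k{\left(75,161 \right)} - Q{\left(a{\left(-1 \right)},33 \right)} = \frac{-8317 - 2775 + 376 \cdot 161}{296 \left(-11 + 161\right)} - 2 \cdot 33 \left(5 - 1\right) = \frac{-8317 - 2775 + 60536}{296 \cdot 150} - 2 \cdot 33 \cdot 4 = \frac{1}{296} \cdot \frac{1}{150} \cdot 49444 - 264 = \frac{12361}{11100} - 264 = - \frac{2918039}{11100}$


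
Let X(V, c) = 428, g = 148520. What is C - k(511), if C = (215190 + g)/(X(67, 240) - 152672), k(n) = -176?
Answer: 13215617/76122 ≈ 173.61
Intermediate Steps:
C = -181855/76122 (C = (215190 + 148520)/(428 - 152672) = 363710/(-152244) = 363710*(-1/152244) = -181855/76122 ≈ -2.3890)
C - k(511) = -181855/76122 - 1*(-176) = -181855/76122 + 176 = 13215617/76122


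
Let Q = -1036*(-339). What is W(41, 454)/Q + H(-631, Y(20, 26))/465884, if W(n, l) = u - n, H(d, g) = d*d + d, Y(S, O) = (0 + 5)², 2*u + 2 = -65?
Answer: 69789708881/81810162168 ≈ 0.85307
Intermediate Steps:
u = -67/2 (u = -1 + (½)*(-65) = -1 - 65/2 = -67/2 ≈ -33.500)
Y(S, O) = 25 (Y(S, O) = 5² = 25)
H(d, g) = d + d² (H(d, g) = d² + d = d + d²)
W(n, l) = -67/2 - n
Q = 351204
W(41, 454)/Q + H(-631, Y(20, 26))/465884 = (-67/2 - 1*41)/351204 - 631*(1 - 631)/465884 = (-67/2 - 41)*(1/351204) - 631*(-630)*(1/465884) = -149/2*1/351204 + 397530*(1/465884) = -149/702408 + 198765/232942 = 69789708881/81810162168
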